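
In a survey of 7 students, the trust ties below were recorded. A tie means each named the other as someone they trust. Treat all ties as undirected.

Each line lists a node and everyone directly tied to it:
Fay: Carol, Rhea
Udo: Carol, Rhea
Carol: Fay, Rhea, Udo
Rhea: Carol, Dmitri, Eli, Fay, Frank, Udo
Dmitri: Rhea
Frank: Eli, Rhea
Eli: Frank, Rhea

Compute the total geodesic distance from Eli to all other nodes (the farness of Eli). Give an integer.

Distances from Eli: Carol:2, Dmitri:2, Fay:2, Frank:1, Rhea:1, Udo:2.
Sum = 2 + 2 + 2 + 1 + 1 + 2 = 10.

10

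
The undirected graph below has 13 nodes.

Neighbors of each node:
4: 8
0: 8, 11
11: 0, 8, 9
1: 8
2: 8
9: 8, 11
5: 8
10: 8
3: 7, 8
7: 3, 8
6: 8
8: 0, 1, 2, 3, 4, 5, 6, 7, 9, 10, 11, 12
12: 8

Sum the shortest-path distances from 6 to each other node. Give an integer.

Distances from 6: 0:2, 1:2, 2:2, 3:2, 4:2, 5:2, 7:2, 8:1, 9:2, 10:2, 11:2, 12:2.
Sum = 2 + 2 + 2 + 2 + 2 + 2 + 2 + 1 + 2 + 2 + 2 + 2 = 23.

23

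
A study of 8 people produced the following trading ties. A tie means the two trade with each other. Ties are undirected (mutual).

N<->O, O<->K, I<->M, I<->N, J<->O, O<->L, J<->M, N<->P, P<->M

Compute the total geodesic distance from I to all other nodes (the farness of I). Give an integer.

14

Distances from I: J:2, K:3, L:3, M:1, N:1, O:2, P:2.
Sum = 2 + 3 + 3 + 1 + 1 + 2 + 2 = 14.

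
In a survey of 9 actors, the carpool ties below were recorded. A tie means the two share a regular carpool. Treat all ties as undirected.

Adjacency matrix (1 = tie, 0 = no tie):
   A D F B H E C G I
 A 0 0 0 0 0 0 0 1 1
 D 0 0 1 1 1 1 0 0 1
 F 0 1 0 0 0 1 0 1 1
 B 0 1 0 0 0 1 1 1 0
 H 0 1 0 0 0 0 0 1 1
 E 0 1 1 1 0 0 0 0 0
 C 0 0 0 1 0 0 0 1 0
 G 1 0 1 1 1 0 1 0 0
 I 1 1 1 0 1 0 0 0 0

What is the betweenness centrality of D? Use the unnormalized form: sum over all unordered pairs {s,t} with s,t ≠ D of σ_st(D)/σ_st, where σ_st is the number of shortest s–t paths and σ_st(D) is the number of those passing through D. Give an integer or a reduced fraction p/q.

Pairs whose geodesics pass through D — A–E: 1/4; F–B: 1/3; F–H: 1/3; B–H: 1/2; B–I: 1; H–E: 1; E–I: 1/2; C–I: 1/4.
All other pairs contribute 0.
Summing the contributions gives betweenness(D) = 25/6.

25/6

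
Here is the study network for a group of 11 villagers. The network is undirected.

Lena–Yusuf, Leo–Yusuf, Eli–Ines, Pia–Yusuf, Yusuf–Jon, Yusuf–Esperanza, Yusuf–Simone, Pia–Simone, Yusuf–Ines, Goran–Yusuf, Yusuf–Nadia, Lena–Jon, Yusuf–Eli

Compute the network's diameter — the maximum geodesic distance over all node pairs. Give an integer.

2

Eccentricity of each node (its greatest distance to any other): Eli:2, Esperanza:2, Goran:2, Ines:2, Jon:2, Lena:2, Leo:2, Nadia:2, Pia:2, Simone:2, Yusuf:1.
The maximum eccentricity is 2, realized for instance by the pair Eli–Esperanza via Eli – Yusuf – Esperanza. So the diameter is 2.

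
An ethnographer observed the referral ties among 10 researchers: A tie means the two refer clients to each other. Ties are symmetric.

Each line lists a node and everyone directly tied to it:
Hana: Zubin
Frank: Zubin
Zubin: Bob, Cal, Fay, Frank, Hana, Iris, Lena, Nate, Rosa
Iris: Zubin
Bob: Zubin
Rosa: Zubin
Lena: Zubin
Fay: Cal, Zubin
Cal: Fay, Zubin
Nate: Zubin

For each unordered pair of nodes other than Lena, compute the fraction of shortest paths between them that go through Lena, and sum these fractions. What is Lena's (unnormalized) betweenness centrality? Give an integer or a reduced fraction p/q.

0

No shortest path between any pair of other nodes passes through Lena.
Summing the contributions gives betweenness(Lena) = 0.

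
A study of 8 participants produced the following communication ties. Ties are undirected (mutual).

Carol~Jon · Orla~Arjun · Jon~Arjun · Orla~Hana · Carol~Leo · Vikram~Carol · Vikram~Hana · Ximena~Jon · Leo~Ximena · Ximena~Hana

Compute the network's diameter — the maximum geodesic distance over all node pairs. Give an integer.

Eccentricity of each node (its greatest distance to any other): Arjun:3, Carol:3, Hana:2, Jon:2, Leo:3, Orla:3, Vikram:3, Ximena:2.
The maximum eccentricity is 3, realized for instance by the pair Arjun–Leo via Arjun – Jon – Ximena – Leo. So the diameter is 3.

3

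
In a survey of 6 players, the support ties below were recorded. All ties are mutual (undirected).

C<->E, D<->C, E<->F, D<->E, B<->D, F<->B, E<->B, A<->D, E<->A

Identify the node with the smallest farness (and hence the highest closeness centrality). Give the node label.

E

Farness (sum of distances to all others) for each node — A:8, B:7, C:8, D:6, E:5, F:8.
The smallest farness is 5, for E, so E has the highest closeness.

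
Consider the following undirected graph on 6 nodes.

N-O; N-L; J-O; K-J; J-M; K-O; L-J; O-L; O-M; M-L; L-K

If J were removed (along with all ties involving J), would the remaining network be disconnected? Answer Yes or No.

No

Even without J, every remaining node can still reach every other (the residual graph is connected), so J is not a cut vertex.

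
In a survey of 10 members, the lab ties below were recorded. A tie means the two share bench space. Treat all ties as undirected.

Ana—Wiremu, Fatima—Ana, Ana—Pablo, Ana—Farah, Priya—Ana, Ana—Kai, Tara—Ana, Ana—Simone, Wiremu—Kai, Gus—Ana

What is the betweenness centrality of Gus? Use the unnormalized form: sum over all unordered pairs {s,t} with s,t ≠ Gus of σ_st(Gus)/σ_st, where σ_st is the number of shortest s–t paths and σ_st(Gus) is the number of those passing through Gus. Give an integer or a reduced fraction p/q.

No shortest path between any pair of other nodes passes through Gus.
Summing the contributions gives betweenness(Gus) = 0.

0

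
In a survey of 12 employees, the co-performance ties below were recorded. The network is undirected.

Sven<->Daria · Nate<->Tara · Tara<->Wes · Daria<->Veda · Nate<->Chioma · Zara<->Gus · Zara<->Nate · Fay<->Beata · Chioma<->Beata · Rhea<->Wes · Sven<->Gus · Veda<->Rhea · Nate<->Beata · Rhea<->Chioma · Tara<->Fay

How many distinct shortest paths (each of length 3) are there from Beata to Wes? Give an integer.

3

The shortest distance is 3. The length-3 paths are: Beata–Fay–Tara–Wes; Beata–Nate–Tara–Wes; Beata–Chioma–Rhea–Wes.
That gives 3 distinct shortest paths.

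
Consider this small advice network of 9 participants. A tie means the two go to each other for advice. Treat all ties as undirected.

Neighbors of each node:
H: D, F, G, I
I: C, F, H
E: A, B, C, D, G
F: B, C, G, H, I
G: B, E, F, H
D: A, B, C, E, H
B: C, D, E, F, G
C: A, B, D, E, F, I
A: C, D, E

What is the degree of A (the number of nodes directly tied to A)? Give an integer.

A is directly tied to C, D, and E. That is 3 neighbors, so the degree of A is 3.

3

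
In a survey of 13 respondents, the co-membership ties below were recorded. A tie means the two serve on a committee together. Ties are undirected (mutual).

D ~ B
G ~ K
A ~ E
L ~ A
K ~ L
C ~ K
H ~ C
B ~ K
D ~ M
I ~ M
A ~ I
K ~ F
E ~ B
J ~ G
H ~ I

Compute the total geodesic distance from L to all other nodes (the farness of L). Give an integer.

26

Distances from L: A:1, B:2, C:2, D:3, E:2, F:2, G:2, H:3, I:2, J:3, K:1, M:3.
Sum = 1 + 2 + 2 + 3 + 2 + 2 + 2 + 3 + 2 + 3 + 1 + 3 = 26.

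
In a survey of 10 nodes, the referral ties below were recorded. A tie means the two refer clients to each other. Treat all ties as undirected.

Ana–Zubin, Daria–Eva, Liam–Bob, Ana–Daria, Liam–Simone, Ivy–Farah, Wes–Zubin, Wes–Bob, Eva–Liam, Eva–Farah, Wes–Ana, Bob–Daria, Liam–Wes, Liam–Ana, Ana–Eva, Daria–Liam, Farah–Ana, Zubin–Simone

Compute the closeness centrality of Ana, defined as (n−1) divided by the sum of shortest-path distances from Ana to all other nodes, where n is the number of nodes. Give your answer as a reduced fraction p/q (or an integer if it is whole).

3/4

Distances from Ana: Bob:2, Daria:1, Eva:1, Farah:1, Ivy:2, Liam:1, Simone:2, Wes:1, Zubin:1. Sum = 12.
n = 10, so closeness = 9/12 = 3/4.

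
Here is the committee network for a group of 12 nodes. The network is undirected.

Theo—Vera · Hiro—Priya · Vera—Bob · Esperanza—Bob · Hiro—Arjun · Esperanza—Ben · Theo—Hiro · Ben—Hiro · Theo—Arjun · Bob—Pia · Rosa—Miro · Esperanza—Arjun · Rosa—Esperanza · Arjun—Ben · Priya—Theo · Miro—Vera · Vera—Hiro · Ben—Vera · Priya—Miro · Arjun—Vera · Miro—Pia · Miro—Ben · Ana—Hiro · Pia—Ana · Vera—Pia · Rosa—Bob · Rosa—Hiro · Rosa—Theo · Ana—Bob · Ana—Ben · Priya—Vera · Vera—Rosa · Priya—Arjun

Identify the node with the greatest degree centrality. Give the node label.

Vera

Degrees — Ana:4, Arjun:6, Ben:6, Bob:5, Esperanza:4, Hiro:7, Miro:5, Pia:4, Priya:5, Rosa:6, Theo:5, Vera:9.
The maximum is 9, attained only by Vera.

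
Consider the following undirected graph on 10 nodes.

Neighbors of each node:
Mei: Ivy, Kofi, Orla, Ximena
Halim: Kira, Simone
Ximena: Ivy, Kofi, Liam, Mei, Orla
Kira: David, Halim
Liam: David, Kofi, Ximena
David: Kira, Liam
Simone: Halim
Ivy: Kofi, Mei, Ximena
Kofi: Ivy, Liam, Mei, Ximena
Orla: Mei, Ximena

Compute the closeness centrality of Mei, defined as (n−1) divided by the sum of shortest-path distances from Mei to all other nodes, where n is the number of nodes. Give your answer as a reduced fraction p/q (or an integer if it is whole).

Distances from Mei: David:3, Halim:5, Ivy:1, Kira:4, Kofi:1, Liam:2, Orla:1, Simone:6, Ximena:1. Sum = 24.
n = 10, so closeness = 9/24 = 3/8.

3/8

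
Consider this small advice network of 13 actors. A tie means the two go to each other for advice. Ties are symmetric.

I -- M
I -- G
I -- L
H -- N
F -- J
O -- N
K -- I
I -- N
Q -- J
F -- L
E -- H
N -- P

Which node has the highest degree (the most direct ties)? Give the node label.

I

Degrees — E:1, F:2, G:1, H:2, I:5, J:2, K:1, L:2, M:1, N:4, O:1, P:1, Q:1.
The maximum is 5, attained only by I.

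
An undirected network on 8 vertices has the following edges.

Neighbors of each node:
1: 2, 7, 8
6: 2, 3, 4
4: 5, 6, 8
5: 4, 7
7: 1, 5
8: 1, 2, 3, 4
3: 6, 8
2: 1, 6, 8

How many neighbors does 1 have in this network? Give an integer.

3

1 is directly tied to 2, 7, and 8. That is 3 neighbors, so the degree of 1 is 3.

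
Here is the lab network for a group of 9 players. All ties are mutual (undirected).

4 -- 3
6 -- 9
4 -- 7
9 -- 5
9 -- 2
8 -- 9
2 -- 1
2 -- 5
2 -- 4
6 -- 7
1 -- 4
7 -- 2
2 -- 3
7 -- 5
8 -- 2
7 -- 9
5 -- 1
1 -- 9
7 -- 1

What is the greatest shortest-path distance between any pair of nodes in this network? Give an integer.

3

Eccentricity of each node (its greatest distance to any other): 1:2, 2:2, 3:3, 4:2, 5:2, 6:3, 7:2, 8:2, 9:2.
The maximum eccentricity is 3, realized for instance by the pair 6–3 via 6 – 7 – 4 – 3. So the diameter is 3.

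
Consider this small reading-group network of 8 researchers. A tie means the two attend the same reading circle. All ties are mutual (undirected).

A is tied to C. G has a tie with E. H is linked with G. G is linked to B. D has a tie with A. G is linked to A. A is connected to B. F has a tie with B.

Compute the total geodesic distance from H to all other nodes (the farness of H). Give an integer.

16

Distances from H: A:2, B:2, C:3, D:3, E:2, F:3, G:1.
Sum = 2 + 2 + 3 + 3 + 2 + 3 + 1 = 16.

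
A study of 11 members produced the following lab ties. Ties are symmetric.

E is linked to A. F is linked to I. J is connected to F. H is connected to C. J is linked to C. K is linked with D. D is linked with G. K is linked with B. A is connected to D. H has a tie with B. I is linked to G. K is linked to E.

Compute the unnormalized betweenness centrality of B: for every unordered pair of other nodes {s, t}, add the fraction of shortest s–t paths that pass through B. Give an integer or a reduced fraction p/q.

Pairs whose geodesics pass through B — C–D: 1; C–A: 2/2; C–E: 1; C–K: 1; J–E: 1; J–K: 1; G–H: 1; D–H: 1; A–H: 2/2; E–H: 1; K–H: 1.
All other pairs contribute 0.
Summing the contributions gives betweenness(B) = 11.

11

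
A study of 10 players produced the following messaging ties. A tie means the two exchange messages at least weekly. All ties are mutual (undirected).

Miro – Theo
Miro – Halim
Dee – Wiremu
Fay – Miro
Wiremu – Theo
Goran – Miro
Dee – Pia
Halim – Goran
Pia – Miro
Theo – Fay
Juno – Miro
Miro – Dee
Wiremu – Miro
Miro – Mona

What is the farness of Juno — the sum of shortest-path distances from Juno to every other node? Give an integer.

Distances from Juno: Dee:2, Fay:2, Goran:2, Halim:2, Miro:1, Mona:2, Pia:2, Theo:2, Wiremu:2.
Sum = 2 + 2 + 2 + 2 + 1 + 2 + 2 + 2 + 2 = 17.

17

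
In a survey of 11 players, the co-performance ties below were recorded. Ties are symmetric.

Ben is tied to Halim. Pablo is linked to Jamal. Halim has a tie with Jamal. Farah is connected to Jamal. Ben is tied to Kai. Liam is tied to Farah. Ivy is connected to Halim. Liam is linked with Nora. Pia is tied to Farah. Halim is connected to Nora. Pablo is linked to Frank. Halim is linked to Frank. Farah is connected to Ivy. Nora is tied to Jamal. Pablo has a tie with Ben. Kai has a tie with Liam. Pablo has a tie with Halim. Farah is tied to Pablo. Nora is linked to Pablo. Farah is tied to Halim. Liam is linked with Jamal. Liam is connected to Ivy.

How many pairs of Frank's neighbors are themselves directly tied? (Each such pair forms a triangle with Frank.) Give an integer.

Frank's neighbors: Halim and Pablo.
Neighbor pairs that are themselves tied: Frank–Halim–Pablo. Each forms one triangle with Frank, for 1 in total.

1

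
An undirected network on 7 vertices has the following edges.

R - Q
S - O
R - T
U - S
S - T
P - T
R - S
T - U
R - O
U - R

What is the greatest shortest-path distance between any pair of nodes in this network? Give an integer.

3

Eccentricity of each node (its greatest distance to any other): O:3, P:3, Q:3, R:2, S:2, T:2, U:2.
The maximum eccentricity is 3, realized for instance by the pair O–P via O – R – T – P. So the diameter is 3.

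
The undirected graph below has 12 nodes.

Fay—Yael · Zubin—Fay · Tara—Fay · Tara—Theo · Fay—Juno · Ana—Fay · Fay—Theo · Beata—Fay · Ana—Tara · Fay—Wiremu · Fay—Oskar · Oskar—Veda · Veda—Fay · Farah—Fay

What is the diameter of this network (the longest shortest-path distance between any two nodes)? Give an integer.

Eccentricity of each node (its greatest distance to any other): Ana:2, Beata:2, Farah:2, Fay:1, Juno:2, Oskar:2, Tara:2, Theo:2, Veda:2, Wiremu:2, Yael:2, Zubin:2.
The maximum eccentricity is 2, realized for instance by the pair Ana–Wiremu via Ana – Fay – Wiremu. So the diameter is 2.

2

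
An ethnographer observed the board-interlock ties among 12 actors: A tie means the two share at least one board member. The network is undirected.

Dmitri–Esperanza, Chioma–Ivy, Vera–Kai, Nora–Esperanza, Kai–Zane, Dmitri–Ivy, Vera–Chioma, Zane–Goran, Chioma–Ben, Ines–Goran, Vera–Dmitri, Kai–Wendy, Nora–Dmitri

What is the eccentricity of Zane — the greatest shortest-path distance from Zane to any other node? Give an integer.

Distances from Zane: Ben:4, Chioma:3, Dmitri:3, Esperanza:4, Goran:1, Ines:2, Ivy:4, Kai:1, Nora:4, Vera:2, Wendy:2.
The largest is 4 (to Nora, Esperanza, Ivy, and Ben), so the eccentricity of Zane is 4.

4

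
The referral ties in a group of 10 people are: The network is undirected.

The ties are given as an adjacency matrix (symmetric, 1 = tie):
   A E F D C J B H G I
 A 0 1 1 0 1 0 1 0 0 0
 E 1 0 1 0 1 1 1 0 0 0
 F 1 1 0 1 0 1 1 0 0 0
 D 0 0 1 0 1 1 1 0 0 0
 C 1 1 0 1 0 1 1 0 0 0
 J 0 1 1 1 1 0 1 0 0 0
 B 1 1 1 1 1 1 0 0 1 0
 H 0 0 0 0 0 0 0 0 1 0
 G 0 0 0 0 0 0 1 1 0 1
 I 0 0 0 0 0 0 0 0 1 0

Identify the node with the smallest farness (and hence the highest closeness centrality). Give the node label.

B

Farness (sum of distances to all others) for each node — A:16, B:11, C:15, D:16, E:15, F:15, G:15, H:23, I:23, J:15.
The smallest farness is 11, for B, so B has the highest closeness.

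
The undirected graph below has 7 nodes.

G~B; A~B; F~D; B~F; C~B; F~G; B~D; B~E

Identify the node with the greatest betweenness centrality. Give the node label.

B

Unnormalized betweenness of each node: A:0, B:25/2, C:0, D:0, E:0, F:1/2, G:0.
B has the largest value, 25/2, making it the main broker — the node through which the most shortest paths run.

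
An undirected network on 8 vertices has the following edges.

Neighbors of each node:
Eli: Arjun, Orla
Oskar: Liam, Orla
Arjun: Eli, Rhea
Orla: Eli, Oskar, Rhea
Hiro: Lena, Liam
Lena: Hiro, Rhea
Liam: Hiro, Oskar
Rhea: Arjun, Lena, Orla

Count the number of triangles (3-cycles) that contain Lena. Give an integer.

0

Lena's neighbors are Hiro and Rhea, but none of them are tied to each other, so no triangle contains Lena.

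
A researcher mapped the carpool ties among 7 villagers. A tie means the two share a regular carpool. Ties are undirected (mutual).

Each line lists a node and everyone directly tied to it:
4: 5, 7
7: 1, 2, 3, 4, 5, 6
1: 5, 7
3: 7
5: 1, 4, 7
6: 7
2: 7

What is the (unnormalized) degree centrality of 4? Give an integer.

2

4 is directly tied to 5 and 7. That is 2 neighbors, so the degree of 4 is 2.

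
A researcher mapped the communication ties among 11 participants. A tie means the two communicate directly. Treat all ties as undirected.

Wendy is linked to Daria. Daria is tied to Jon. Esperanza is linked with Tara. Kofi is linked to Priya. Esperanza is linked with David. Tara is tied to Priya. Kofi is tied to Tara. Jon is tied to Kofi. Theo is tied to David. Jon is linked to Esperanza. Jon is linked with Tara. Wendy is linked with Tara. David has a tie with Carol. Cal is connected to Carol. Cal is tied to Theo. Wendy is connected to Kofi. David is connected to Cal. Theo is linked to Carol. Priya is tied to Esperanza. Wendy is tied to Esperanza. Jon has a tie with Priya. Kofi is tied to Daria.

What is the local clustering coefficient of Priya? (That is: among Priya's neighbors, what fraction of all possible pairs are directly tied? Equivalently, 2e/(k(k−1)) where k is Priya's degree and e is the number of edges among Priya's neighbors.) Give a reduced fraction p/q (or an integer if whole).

Priya's neighbors: Esperanza, Jon, Kofi, and Tara (k = 4).
Possible neighbor pairs: C(4,2) = 6. Edges among them: Esperanza–Jon, Esperanza–Tara, Jon–Kofi, Jon–Tara, Kofi–Tara → e = 5.
Clustering(Priya) = 5/6.

5/6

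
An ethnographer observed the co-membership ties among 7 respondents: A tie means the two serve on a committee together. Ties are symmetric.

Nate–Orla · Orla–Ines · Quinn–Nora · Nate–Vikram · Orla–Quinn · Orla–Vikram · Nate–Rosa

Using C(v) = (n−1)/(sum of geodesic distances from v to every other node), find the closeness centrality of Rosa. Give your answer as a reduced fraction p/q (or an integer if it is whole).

Distances from Rosa: Ines:3, Nate:1, Nora:4, Orla:2, Quinn:3, Vikram:2. Sum = 15.
n = 7, so closeness = 6/15 = 2/5.

2/5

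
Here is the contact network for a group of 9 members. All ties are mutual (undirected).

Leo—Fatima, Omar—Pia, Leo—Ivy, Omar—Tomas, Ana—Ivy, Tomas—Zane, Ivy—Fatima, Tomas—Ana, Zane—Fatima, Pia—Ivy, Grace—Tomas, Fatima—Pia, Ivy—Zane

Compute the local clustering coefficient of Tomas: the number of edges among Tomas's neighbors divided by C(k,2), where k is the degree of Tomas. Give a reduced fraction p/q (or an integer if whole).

0

Tomas's neighbors: Ana, Grace, Omar, and Zane (k = 4).
Possible neighbor pairs: C(4,2) = 6. Edges among them: none → e = 0.
Clustering(Tomas) = 0/6 = 0.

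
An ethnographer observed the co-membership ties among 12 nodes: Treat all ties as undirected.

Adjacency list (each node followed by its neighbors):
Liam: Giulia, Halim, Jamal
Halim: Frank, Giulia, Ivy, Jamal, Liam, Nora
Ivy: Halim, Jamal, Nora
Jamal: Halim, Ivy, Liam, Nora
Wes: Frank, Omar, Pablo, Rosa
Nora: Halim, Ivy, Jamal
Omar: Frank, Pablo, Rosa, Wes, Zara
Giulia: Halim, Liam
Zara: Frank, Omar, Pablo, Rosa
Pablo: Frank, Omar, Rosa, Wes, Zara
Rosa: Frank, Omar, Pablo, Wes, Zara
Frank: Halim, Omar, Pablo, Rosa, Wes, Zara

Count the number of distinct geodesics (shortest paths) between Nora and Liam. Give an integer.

2

The shortest distance is 2. The length-2 paths are: Nora–Halim–Liam; Nora–Jamal–Liam.
That gives 2 distinct shortest paths.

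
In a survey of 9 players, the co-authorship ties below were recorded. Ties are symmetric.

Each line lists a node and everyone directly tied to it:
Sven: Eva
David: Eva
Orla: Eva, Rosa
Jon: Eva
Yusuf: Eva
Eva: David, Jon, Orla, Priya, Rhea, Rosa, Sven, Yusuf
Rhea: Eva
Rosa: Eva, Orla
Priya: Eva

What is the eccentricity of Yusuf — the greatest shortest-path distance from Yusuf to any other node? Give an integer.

Distances from Yusuf: David:2, Eva:1, Jon:2, Orla:2, Priya:2, Rhea:2, Rosa:2, Sven:2.
The largest is 2 (to Priya, Jon, Rhea, David, Sven, Orla, and Rosa), so the eccentricity of Yusuf is 2.

2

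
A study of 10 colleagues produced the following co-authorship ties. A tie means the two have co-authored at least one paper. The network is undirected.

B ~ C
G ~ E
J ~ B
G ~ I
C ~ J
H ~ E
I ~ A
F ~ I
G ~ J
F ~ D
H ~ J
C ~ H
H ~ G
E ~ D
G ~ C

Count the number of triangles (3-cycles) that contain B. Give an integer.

B's neighbors: C and J.
Neighbor pairs that are themselves tied: B–C–J. Each forms one triangle with B, for 1 in total.

1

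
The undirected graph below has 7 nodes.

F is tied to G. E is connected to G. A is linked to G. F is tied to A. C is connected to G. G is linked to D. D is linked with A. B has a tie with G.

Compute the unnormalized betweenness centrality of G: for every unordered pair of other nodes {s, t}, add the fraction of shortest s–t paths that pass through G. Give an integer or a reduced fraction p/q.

25/2

Pairs whose geodesics pass through G — D–F: 1/2; D–B: 1; D–E: 1; D–C: 1; F–B: 1; F–E: 1; F–C: 1; A–B: 1; A–E: 1; A–C: 1; B–E: 1; B–C: 1; E–C: 1.
All other pairs contribute 0.
Summing the contributions gives betweenness(G) = 25/2.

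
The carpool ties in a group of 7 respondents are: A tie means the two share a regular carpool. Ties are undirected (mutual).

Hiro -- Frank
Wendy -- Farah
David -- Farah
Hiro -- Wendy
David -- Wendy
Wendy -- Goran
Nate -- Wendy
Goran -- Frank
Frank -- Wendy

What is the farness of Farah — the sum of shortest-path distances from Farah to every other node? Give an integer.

Distances from Farah: David:1, Frank:2, Goran:2, Hiro:2, Nate:2, Wendy:1.
Sum = 1 + 2 + 2 + 2 + 2 + 1 = 10.

10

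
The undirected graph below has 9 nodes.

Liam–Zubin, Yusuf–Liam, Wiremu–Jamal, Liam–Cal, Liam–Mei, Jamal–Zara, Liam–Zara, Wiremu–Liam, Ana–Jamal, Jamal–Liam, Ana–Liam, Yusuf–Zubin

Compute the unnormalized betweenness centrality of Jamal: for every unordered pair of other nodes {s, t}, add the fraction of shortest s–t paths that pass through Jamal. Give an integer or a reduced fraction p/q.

3/2

Pairs whose geodesics pass through Jamal — Ana–Wiremu: 1/2; Ana–Zara: 1/2; Wiremu–Zara: 1/2.
All other pairs contribute 0.
Summing the contributions gives betweenness(Jamal) = 3/2.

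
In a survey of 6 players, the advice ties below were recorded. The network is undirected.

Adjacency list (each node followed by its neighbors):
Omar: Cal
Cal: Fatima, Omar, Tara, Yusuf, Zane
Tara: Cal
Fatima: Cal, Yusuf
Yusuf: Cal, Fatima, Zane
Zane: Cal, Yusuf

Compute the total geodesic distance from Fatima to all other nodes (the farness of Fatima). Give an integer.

Distances from Fatima: Cal:1, Omar:2, Tara:2, Yusuf:1, Zane:2.
Sum = 1 + 2 + 2 + 1 + 2 = 8.

8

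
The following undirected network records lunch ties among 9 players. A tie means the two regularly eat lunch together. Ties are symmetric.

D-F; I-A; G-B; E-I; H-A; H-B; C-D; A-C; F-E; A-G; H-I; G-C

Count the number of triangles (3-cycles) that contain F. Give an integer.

F's neighbors are D and E, but none of them are tied to each other, so no triangle contains F.

0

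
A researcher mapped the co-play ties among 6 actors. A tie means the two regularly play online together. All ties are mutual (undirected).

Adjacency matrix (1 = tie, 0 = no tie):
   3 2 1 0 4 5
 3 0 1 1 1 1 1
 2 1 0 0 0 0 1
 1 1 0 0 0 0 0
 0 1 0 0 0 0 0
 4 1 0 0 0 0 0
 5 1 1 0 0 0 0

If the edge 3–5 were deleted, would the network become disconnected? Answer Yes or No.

Even without that edge, 3 still reaches 5 via 3 – 2 – 5, so the network stays connected. Not a bridge.

No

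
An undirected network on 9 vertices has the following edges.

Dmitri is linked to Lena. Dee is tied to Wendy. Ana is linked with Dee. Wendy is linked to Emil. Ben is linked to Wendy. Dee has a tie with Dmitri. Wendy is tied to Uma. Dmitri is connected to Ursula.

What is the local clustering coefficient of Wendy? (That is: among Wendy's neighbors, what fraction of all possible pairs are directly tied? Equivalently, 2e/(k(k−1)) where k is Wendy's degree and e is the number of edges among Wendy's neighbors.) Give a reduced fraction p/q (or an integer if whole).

0

Wendy's neighbors: Ben, Dee, Emil, and Uma (k = 4).
Possible neighbor pairs: C(4,2) = 6. Edges among them: none → e = 0.
Clustering(Wendy) = 0/6 = 0.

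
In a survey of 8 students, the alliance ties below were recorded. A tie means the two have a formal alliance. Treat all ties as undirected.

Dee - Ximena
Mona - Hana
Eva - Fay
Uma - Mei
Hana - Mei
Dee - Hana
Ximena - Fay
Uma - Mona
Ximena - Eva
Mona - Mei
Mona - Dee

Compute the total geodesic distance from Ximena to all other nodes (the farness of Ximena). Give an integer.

13

Distances from Ximena: Dee:1, Eva:1, Fay:1, Hana:2, Mei:3, Mona:2, Uma:3.
Sum = 1 + 1 + 1 + 2 + 3 + 2 + 3 = 13.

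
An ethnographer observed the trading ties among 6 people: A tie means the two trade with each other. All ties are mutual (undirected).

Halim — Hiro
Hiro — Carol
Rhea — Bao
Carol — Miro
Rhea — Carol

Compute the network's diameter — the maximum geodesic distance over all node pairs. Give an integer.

Eccentricity of each node (its greatest distance to any other): Bao:4, Carol:2, Halim:4, Hiro:3, Miro:3, Rhea:3.
The maximum eccentricity is 4, realized for instance by the pair Bao–Halim via Bao – Rhea – Carol – Hiro – Halim. So the diameter is 4.

4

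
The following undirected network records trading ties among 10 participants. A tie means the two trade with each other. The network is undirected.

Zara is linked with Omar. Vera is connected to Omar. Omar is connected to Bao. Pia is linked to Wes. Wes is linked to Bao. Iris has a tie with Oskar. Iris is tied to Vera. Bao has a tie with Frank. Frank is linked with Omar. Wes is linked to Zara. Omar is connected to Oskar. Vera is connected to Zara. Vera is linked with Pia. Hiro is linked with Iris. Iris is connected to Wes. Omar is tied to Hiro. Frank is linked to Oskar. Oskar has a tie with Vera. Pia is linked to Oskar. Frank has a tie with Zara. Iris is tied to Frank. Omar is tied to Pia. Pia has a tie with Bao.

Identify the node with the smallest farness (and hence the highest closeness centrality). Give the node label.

Farness (sum of distances to all others) for each node — Bao:14, Frank:13, Hiro:16, Iris:13, Omar:11, Oskar:13, Pia:13, Vera:13, Wes:14, Zara:14.
The smallest farness is 11, for Omar, so Omar has the highest closeness.

Omar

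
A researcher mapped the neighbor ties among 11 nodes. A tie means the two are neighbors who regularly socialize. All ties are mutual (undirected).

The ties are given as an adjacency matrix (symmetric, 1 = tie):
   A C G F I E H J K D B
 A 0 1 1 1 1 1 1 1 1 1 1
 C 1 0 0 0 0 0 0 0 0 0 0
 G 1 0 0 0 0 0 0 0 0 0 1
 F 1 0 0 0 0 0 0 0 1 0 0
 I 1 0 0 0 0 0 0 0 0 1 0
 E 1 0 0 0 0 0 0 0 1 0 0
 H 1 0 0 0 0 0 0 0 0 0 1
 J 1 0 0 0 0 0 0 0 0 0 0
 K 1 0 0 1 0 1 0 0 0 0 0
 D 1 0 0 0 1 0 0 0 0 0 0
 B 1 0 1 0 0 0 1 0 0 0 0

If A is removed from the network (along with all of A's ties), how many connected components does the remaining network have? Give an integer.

5

Without A, the remaining ties split the others into: {C}; {B, G, H}; {E, F, K}; {D, I}; {J}.
That's 5 separate components.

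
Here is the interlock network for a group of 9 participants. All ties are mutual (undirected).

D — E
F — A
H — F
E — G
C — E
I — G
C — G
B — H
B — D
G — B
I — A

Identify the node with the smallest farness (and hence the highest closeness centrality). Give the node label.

Farness (sum of distances to all others) for each node — A:19, B:14, C:18, D:18, E:17, F:20, G:13, H:17, I:16.
The smallest farness is 13, for G, so G has the highest closeness.

G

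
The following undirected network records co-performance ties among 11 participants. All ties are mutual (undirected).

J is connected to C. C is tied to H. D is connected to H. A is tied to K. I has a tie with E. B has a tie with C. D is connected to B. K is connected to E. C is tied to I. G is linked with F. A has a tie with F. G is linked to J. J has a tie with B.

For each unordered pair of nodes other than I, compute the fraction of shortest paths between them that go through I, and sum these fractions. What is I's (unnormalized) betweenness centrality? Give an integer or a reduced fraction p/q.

Pairs whose geodesics pass through I — G–E: 1/2; A–C: 1/2; A–H: 1/2; K–C: 1; K–H: 1; K–D: 2/2; K–B: 1; K–J: 1/2; E–C: 1; E–H: 1; E–D: 2/2; E–B: 1; E–J: 1.
All other pairs contribute 0.
Summing the contributions gives betweenness(I) = 11.

11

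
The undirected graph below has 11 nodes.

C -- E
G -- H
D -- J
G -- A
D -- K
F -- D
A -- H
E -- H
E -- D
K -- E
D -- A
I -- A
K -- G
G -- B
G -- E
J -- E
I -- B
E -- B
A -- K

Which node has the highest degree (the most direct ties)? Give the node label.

Degrees — A:5, B:3, C:1, D:5, E:7, F:1, G:5, H:3, I:2, J:2, K:4.
The maximum is 7, attained only by E.

E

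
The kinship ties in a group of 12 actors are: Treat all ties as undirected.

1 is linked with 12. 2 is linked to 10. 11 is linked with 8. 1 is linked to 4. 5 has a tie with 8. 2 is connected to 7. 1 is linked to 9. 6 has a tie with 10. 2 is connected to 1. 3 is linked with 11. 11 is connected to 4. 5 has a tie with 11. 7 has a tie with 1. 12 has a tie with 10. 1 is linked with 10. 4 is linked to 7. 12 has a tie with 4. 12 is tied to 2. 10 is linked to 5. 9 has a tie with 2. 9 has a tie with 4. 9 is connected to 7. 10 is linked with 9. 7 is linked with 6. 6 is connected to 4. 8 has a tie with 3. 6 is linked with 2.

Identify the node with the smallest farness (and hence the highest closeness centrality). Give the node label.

4

Farness (sum of distances to all others) for each node — 1:18, 2:20, 3:28, 4:16, 5:20, 6:20, 7:20, 8:25, 9:19, 10:17, 11:19, 12:20.
The smallest farness is 16, for 4, so 4 has the highest closeness.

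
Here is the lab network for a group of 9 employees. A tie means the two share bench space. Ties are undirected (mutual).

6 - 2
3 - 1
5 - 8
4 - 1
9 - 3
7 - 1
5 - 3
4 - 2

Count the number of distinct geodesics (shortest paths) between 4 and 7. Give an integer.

The shortest distance is 2, and the only length-2 path is 4–1–7. So there is exactly 1 shortest path.

1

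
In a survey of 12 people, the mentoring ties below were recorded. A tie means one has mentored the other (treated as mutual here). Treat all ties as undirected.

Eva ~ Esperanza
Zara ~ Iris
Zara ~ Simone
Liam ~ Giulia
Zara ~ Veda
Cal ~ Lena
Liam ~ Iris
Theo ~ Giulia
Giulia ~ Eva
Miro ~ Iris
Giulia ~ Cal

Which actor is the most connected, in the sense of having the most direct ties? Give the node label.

Giulia

Degrees — Cal:2, Esperanza:1, Eva:2, Giulia:4, Iris:3, Lena:1, Liam:2, Miro:1, Simone:1, Theo:1, Veda:1, Zara:3.
The maximum is 4, attained only by Giulia.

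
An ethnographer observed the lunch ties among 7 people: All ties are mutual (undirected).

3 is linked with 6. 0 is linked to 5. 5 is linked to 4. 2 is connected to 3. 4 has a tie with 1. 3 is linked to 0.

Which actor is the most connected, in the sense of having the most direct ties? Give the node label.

3

Degrees — 0:2, 1:1, 2:1, 3:3, 4:2, 5:2, 6:1.
The maximum is 3, attained only by 3.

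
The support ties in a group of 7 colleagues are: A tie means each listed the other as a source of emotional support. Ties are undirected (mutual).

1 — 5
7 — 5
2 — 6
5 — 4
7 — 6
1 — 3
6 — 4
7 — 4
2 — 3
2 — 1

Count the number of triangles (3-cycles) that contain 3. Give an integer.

1

3's neighbors: 1 and 2.
Neighbor pairs that are themselves tied: 3–1–2. Each forms one triangle with 3, for 1 in total.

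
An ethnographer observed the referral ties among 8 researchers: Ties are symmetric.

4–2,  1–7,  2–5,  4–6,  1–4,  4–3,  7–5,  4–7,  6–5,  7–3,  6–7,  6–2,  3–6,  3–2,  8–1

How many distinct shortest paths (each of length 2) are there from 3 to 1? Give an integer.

The shortest distance is 2. The length-2 paths are: 3–7–1; 3–4–1.
That gives 2 distinct shortest paths.

2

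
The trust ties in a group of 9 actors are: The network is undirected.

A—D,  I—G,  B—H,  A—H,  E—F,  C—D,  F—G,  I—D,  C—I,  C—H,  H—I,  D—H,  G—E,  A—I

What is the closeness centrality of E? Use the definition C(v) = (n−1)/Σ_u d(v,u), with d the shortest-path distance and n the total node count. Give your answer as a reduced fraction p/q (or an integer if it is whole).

2/5

Distances from E: A:3, B:4, C:3, D:3, F:1, G:1, H:3, I:2. Sum = 20.
n = 9, so closeness = 8/20 = 2/5.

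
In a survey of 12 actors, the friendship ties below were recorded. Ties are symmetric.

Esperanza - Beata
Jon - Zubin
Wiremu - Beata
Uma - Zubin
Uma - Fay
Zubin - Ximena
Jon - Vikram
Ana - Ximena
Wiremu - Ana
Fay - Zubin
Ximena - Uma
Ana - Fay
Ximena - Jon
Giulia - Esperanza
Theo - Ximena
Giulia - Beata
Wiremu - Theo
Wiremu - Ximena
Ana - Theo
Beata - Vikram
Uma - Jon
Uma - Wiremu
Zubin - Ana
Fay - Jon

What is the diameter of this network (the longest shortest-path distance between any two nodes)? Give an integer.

Eccentricity of each node (its greatest distance to any other): Ana:3, Beata:3, Esperanza:4, Fay:4, Giulia:4, Jon:3, Theo:3, Uma:3, Vikram:3, Wiremu:2, Ximena:3, Zubin:4.
The maximum eccentricity is 4, realized for instance by the pair Giulia–Fay via Giulia – Beata – Vikram – Jon – Fay. So the diameter is 4.

4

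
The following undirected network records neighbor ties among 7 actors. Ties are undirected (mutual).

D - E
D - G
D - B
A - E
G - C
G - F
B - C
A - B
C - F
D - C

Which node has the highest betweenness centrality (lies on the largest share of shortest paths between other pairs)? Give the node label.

Unnormalized betweenness of each node: A:1/2, B:19/6, C:23/6, D:14/3, E:5/6, F:0, G:1.
D has the largest value, 14/3, making it the main broker — the node through which the most shortest paths run.

D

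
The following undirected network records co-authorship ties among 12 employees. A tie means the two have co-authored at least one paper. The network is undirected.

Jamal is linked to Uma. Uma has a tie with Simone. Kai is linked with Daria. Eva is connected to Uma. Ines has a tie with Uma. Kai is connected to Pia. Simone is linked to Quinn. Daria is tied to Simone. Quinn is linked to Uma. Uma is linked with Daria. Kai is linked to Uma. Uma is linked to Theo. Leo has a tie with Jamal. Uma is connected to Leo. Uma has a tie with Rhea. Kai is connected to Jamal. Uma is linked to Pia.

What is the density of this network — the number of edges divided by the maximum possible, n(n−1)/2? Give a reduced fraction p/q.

There are 17 edges and 12 nodes, so the maximum possible is C(12,2) = 66.
Density = 17/66.

17/66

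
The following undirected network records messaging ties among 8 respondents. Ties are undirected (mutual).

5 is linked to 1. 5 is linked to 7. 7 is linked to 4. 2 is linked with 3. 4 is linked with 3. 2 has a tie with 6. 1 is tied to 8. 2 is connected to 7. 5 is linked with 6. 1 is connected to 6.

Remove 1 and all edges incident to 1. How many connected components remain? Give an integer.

Without 1, the remaining ties split the others into: {2, 3, 4, 5, 6, 7}; {8}.
That's 2 separate components.

2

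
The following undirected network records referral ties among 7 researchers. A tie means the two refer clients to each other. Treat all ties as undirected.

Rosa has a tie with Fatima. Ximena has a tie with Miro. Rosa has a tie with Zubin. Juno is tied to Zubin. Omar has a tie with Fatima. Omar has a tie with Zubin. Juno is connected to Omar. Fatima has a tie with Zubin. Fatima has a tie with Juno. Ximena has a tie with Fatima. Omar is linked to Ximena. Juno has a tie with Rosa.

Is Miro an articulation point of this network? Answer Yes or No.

No

Even without Miro, every remaining node can still reach every other (the residual graph is connected), so Miro is not a cut vertex.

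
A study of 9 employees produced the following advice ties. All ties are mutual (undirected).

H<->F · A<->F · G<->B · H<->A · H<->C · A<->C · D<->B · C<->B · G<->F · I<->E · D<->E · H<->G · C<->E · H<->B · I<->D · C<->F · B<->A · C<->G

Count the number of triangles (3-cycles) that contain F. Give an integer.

5

F's neighbors: A, C, G, and H.
Neighbor pairs that are themselves tied: F–A–C; F–A–H; F–C–G; F–C–H; F–G–H. Each forms one triangle with F, for 5 in total.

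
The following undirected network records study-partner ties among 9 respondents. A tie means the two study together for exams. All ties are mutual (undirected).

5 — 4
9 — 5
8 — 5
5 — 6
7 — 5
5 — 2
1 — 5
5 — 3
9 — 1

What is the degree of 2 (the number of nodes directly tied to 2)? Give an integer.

1

2 is directly tied to 5. That is 1 neighbor, so the degree of 2 is 1.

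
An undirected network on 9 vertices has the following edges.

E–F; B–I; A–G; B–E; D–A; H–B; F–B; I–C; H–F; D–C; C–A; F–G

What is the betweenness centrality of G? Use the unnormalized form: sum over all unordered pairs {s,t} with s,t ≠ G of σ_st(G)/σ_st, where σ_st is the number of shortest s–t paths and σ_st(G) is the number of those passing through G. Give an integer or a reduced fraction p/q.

6

Pairs whose geodesics pass through G — D–E: 1/2; D–F: 1; D–H: 1/2; A–E: 1; A–F: 1; A–B: 1/2; A–H: 1; C–F: 1/2.
All other pairs contribute 0.
Summing the contributions gives betweenness(G) = 6.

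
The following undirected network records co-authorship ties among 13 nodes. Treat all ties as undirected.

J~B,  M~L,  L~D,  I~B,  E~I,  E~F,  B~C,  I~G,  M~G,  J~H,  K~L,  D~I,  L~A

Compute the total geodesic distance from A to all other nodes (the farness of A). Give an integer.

Distances from A: B:4, C:5, D:2, E:4, F:5, G:3, H:6, I:3, J:5, K:2, L:1, M:2.
Sum = 4 + 5 + 2 + 4 + 5 + 3 + 6 + 3 + 5 + 2 + 1 + 2 = 42.

42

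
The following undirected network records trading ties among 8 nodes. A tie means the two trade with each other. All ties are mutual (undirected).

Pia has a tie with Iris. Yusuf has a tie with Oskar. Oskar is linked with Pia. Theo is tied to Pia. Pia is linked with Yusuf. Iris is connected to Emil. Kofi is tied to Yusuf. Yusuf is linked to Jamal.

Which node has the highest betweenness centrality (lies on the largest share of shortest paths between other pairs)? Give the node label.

Unnormalized betweenness of each node: Emil:0, Iris:6, Jamal:0, Kofi:0, Oskar:0, Pia:14, Theo:0, Yusuf:11.
Pia has the largest value, 14, making it the main broker — the node through which the most shortest paths run.

Pia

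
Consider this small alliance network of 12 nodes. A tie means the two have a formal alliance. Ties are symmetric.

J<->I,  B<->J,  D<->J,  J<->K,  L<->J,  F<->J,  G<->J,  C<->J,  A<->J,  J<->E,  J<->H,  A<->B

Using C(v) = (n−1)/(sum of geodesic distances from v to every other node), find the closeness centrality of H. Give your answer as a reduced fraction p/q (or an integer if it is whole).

11/21

Distances from H: A:2, B:2, C:2, D:2, E:2, F:2, G:2, I:2, J:1, K:2, L:2. Sum = 21.
n = 12, so closeness = 11/21.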